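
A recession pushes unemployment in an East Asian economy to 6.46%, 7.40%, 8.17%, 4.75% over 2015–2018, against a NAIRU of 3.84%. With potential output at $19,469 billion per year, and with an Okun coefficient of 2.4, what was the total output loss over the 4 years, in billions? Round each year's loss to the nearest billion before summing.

$5,335 billion

Year 2015: gap = -2.4 × (6.46 - 3.84) = -6.288%, loss ≈ 19469 × 6.288/100 ≈ 1224.
Year 2016: gap = -2.4 × (7.4 - 3.84) = -8.544%, loss ≈ 19469 × 8.544/100 ≈ 1663.
Year 2017: gap = -2.4 × (8.17 - 3.84) = -10.392%, loss ≈ 19469 × 10.392/100 ≈ 2023.
Year 2018: gap = -2.4 × (4.75 - 3.84) = -2.184%, loss ≈ 19469 × 2.184/100 ≈ 425.
Total lost output = 1224 + 1663 + 2023 + 425 = 5335 billion.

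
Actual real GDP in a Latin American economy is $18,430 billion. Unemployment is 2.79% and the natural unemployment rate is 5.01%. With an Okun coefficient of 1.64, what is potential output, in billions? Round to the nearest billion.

$17,783 billion

Unemployment gap = 2.79 - 5.01 = -2.22 points, so output gap = -1.64 × (-2.22) = 3.6408%.
Since Y = Y* × (1 + gap/100), Y* = 18430/1.036408 ≈ 17783 billion.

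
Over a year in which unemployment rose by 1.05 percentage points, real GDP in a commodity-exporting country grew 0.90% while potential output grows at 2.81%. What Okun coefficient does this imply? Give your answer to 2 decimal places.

Growth form: g_Y = g_Y* - β × Δu, so β = (g_Y* - g_Y)/Δu.
β = (2.81 - 0.9)/1.05 = 1.91/1.05 = 1.82.

β ≈ 1.82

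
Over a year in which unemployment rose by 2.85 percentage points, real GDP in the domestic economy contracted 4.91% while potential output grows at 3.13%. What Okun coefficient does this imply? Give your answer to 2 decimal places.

Growth form: g_Y = g_Y* - β × Δu, so β = (g_Y* - g_Y)/Δu.
β = (3.13 + 4.91)/2.85 = 8.04/2.85 = 2.82.

β ≈ 2.82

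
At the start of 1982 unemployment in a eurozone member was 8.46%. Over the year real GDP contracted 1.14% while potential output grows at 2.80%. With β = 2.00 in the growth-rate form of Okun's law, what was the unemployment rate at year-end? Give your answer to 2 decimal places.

Growth-rate Okun's law: g_Y = g_Y* - β × Δu, so Δu = (g_Y* - g_Y)/β.
Δu = (2.8 + 1.14)/2.00 = 3.94/2.00 = 1.97 percentage points.
Year-end unemployment = 8.46 + 1.97 = 10.43%.

10.43%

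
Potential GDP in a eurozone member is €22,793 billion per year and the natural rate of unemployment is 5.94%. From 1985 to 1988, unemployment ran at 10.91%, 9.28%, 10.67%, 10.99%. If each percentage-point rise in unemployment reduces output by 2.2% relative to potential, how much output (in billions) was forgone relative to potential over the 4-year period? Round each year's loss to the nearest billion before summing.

Year 1985: gap = -2.2 × (10.91 - 5.94) = -10.934%, loss ≈ 22793 × 10.934/100 ≈ 2492.
Year 1986: gap = -2.2 × (9.28 - 5.94) = -7.348%, loss ≈ 22793 × 7.348/100 ≈ 1675.
Year 1987: gap = -2.2 × (10.67 - 5.94) = -10.406%, loss ≈ 22793 × 10.406/100 ≈ 2372.
Year 1988: gap = -2.2 × (10.99 - 5.94) = -11.11%, loss ≈ 22793 × 11.11/100 ≈ 2532.
Total lost output = 2492 + 1675 + 2372 + 2532 = 9071 billion.

€9,071 billion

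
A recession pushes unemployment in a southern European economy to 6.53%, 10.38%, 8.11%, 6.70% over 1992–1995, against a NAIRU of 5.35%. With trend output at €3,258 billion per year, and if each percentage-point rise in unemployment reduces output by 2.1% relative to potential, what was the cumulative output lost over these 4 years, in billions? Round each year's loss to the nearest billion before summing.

€706 billion

Year 1992: gap = -2.1 × (6.53 - 5.35) = -2.478%, loss ≈ 3258 × 2.478/100 ≈ 81.
Year 1993: gap = -2.1 × (10.38 - 5.35) = -10.563%, loss ≈ 3258 × 10.563/100 ≈ 344.
Year 1994: gap = -2.1 × (8.11 - 5.35) = -5.796%, loss ≈ 3258 × 5.796/100 ≈ 189.
Year 1995: gap = -2.1 × (6.7 - 5.35) = -2.835%, loss ≈ 3258 × 2.835/100 ≈ 92.
Total lost output = 81 + 344 + 189 + 92 = 706 billion.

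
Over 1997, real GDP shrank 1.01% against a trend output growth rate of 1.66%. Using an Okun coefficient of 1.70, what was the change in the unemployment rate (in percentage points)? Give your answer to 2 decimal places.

Growth-rate Okun's law: g_Y = g_Y* - β × Δu, so Δu = (g_Y* - g_Y)/β.
Δu = (1.66 + 1.01)/1.70 = 2.67/1.70 = 1.57 percentage points.

1.57 percentage points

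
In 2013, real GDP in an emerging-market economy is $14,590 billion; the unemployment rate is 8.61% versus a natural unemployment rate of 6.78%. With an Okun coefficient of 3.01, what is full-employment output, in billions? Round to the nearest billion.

Unemployment gap = 8.61 - 6.78 = 1.83 points, so output gap = -3.01 × 1.83 = -5.5083%.
Since Y = Y* × (1 + gap/100), Y* = 14590/0.944917 ≈ 15441 billion.

$15,441 billion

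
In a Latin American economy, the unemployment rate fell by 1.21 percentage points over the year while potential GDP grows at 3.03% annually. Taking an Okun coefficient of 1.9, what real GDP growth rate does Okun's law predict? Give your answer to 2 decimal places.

5.33%

Growth-rate Okun's law: g_Y = g_Y* - β × Δu.
g_Y = 3.03 - 1.9 × (-1.21) = 3.03 + 2.299 = 5.329%, i.e. 5.33% to 2 d.p.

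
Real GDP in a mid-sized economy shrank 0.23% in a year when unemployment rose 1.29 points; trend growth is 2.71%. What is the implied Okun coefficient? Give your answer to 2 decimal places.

Growth form: g_Y = g_Y* - β × Δu, so β = (g_Y* - g_Y)/Δu.
β = (2.71 + 0.23)/1.29 = 2.94/1.29 = 2.28.

β ≈ 2.28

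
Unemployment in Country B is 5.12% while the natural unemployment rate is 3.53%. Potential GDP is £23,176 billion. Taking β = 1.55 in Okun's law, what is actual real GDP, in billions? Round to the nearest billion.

£22,605 billion

Unemployment gap = 5.12 - 3.53 = 1.59 points, so the output gap is -1.55 × 1.59 = -2.4645%.
Actual GDP = 23176 × (1 - 2.4645/100) = 23176 × 0.975355 ≈ 22605 billion.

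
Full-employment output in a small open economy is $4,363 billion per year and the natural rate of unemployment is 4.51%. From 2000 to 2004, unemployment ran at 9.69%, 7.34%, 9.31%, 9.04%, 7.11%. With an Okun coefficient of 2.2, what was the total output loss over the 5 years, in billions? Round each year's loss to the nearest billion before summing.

Year 2000: gap = -2.2 × (9.69 - 4.51) = -11.396%, loss ≈ 4363 × 11.396/100 ≈ 497.
Year 2001: gap = -2.2 × (7.34 - 4.51) = -6.226%, loss ≈ 4363 × 6.226/100 ≈ 272.
Year 2002: gap = -2.2 × (9.31 - 4.51) = -10.56%, loss ≈ 4363 × 10.56/100 ≈ 461.
Year 2003: gap = -2.2 × (9.04 - 4.51) = -9.966%, loss ≈ 4363 × 9.966/100 ≈ 435.
Year 2004: gap = -2.2 × (7.11 - 4.51) = -5.72%, loss ≈ 4363 × 5.72/100 ≈ 250.
Total lost output = 497 + 272 + 461 + 435 + 250 = 1915 billion.

$1,915 billion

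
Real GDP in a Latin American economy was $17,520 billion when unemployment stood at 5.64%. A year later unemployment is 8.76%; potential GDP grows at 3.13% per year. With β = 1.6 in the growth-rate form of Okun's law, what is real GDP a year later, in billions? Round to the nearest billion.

$17,194 billion

Δu = 8.76 - 5.64 = 3.12 points.
Okun's law (growth form): g_Y = g_Y* - β × Δu = 3.13 - 1.6 × (3.12) = 3.13 - 4.992 = -1.862%.
Real GDP in the next year = 17520 × (1 - 1.862/100) = 17520 × 0.98138 ≈ 17194 billion.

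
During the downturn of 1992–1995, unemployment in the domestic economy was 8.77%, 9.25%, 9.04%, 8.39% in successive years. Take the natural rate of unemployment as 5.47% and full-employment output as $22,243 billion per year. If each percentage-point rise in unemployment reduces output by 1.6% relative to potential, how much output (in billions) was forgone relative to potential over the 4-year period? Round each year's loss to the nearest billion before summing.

$4,829 billion

Year 1992: gap = -1.6 × (8.77 - 5.47) = -5.28%, loss ≈ 22243 × 5.28/100 ≈ 1174.
Year 1993: gap = -1.6 × (9.25 - 5.47) = -6.048%, loss ≈ 22243 × 6.048/100 ≈ 1345.
Year 1994: gap = -1.6 × (9.04 - 5.47) = -5.712%, loss ≈ 22243 × 5.712/100 ≈ 1271.
Year 1995: gap = -1.6 × (8.39 - 5.47) = -4.672%, loss ≈ 22243 × 4.672/100 ≈ 1039.
Total lost output = 1174 + 1345 + 1271 + 1039 = 4829 billion.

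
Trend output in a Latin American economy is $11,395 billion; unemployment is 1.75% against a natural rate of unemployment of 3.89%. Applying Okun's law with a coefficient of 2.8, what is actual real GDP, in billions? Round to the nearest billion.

$12,078 billion

Unemployment gap = 1.75 - 3.89 = -2.14 points, so the output gap is -2.8 × (-2.14) = 5.992%.
Actual GDP = 11395 × (1 + 5.992/100) = 11395 × 1.05992 ≈ 12078 billion.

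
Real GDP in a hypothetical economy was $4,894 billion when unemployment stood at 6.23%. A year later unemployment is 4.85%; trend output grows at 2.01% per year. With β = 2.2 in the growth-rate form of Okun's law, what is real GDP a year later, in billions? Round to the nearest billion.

$5,141 billion

Δu = 4.85 - 6.23 = -1.38 points.
Okun's law (growth form): g_Y = g_Y* - β × Δu = 2.01 - 2.2 × (-1.38) = 2.01 + 3.036 = 5.046%.
Real GDP in the next year = 4894 × (1 + 5.046/100) = 4894 × 1.05046 ≈ 5141 billion.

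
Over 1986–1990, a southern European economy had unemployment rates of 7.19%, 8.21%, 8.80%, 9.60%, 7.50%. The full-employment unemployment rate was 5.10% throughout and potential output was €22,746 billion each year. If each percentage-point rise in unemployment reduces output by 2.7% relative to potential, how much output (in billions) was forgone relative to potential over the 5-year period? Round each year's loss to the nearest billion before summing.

€9,704 billion

Year 1986: gap = -2.7 × (7.19 - 5.1) = -5.643%, loss ≈ 22746 × 5.643/100 ≈ 1284.
Year 1987: gap = -2.7 × (8.21 - 5.1) = -8.397%, loss ≈ 22746 × 8.397/100 ≈ 1910.
Year 1988: gap = -2.7 × (8.8 - 5.1) = -9.99%, loss ≈ 22746 × 9.99/100 ≈ 2272.
Year 1989: gap = -2.7 × (9.6 - 5.1) = -12.15%, loss ≈ 22746 × 12.15/100 ≈ 2764.
Year 1990: gap = -2.7 × (7.5 - 5.1) = -6.48%, loss ≈ 22746 × 6.48/100 ≈ 1474.
Total lost output = 1284 + 1910 + 2272 + 2764 + 1474 = 9704 billion.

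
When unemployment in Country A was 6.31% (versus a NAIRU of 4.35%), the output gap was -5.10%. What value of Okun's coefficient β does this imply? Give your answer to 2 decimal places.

Okun's law: output gap = -β × (u - u*).
-5.10 = -β × (6.31 - 4.35) = -β × 1.96, so β = 5.1/1.96 = 2.60.

β ≈ 2.60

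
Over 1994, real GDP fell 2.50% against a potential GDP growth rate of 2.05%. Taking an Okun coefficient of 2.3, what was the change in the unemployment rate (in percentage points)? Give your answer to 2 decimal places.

1.98 percentage points

Growth-rate Okun's law: g_Y = g_Y* - β × Δu, so Δu = (g_Y* - g_Y)/β.
Δu = (2.05 + 2.5)/2.3 = 4.55/2.3 = 1.98 percentage points.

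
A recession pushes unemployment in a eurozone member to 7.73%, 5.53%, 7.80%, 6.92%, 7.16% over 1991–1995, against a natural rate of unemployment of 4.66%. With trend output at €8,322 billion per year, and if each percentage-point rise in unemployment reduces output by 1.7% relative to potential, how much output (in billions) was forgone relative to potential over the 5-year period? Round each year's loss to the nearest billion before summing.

€1,675 billion

Year 1991: gap = -1.7 × (7.73 - 4.66) = -5.219%, loss ≈ 8322 × 5.219/100 ≈ 434.
Year 1992: gap = -1.7 × (5.53 - 4.66) = -1.479%, loss ≈ 8322 × 1.479/100 ≈ 123.
Year 1993: gap = -1.7 × (7.8 - 4.66) = -5.338%, loss ≈ 8322 × 5.338/100 ≈ 444.
Year 1994: gap = -1.7 × (6.92 - 4.66) = -3.842%, loss ≈ 8322 × 3.842/100 ≈ 320.
Year 1995: gap = -1.7 × (7.16 - 4.66) = -4.25%, loss ≈ 8322 × 4.25/100 ≈ 354.
Total lost output = 434 + 123 + 444 + 320 + 354 = 1675 billion.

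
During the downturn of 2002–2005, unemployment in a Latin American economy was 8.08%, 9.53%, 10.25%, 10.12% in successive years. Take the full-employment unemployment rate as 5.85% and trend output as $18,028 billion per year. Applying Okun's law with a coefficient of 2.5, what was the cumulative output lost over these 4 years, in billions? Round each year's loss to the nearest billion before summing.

$6,571 billion

Year 2002: gap = -2.5 × (8.08 - 5.85) = -5.575%, loss ≈ 18028 × 5.575/100 ≈ 1005.
Year 2003: gap = -2.5 × (9.53 - 5.85) = -9.2%, loss ≈ 18028 × 9.2/100 ≈ 1659.
Year 2004: gap = -2.5 × (10.25 - 5.85) = -11%, loss ≈ 18028 × 11/100 ≈ 1983.
Year 2005: gap = -2.5 × (10.12 - 5.85) = -10.675%, loss ≈ 18028 × 10.675/100 ≈ 1924.
Total lost output = 1005 + 1659 + 1983 + 1924 = 6571 billion.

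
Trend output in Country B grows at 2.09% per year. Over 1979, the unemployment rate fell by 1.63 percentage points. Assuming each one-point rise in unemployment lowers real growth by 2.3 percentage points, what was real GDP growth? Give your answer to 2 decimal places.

Growth-rate Okun's law: g_Y = g_Y* - β × Δu.
g_Y = 2.09 - 2.3 × (-1.63) = 2.09 + 3.749 = 5.839%, i.e. 5.84% to 2 d.p.

5.84%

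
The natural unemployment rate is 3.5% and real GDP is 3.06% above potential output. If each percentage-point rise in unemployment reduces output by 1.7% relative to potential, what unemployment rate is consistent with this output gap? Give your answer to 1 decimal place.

From Okun's law, u - u* = -(output gap)/β = -(3.06)/1.7 = -1.8 points.
So u = 3.5 - 1.8 = 1.7%.

1.7%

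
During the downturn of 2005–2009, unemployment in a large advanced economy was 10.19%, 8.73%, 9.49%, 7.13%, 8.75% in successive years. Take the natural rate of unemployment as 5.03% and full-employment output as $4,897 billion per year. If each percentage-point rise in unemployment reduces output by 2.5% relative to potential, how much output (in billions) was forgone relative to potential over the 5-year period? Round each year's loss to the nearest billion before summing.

Year 2005: gap = -2.5 × (10.19 - 5.03) = -12.9%, loss ≈ 4897 × 12.9/100 ≈ 632.
Year 2006: gap = -2.5 × (8.73 - 5.03) = -9.25%, loss ≈ 4897 × 9.25/100 ≈ 453.
Year 2007: gap = -2.5 × (9.49 - 5.03) = -11.15%, loss ≈ 4897 × 11.15/100 ≈ 546.
Year 2008: gap = -2.5 × (7.13 - 5.03) = -5.25%, loss ≈ 4897 × 5.25/100 ≈ 257.
Year 2009: gap = -2.5 × (8.75 - 5.03) = -9.3%, loss ≈ 4897 × 9.3/100 ≈ 455.
Total lost output = 632 + 453 + 546 + 257 + 455 = 2343 billion.

$2,343 billion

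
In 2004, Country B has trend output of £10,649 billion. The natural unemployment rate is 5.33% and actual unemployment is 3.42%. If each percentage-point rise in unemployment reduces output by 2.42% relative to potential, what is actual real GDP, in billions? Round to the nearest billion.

£11,141 billion

Unemployment gap = 3.42 - 5.33 = -1.91 points, so the output gap is -2.42 × (-1.91) = 4.6222%.
Actual GDP = 10649 × (1 + 4.6222/100) = 10649 × 1.046222 ≈ 11141 billion.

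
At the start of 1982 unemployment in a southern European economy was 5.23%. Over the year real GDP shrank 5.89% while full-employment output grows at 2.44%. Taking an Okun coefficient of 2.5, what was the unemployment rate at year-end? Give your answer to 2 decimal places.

Growth-rate Okun's law: g_Y = g_Y* - β × Δu, so Δu = (g_Y* - g_Y)/β.
Δu = (2.44 + 5.89)/2.5 = 8.33/2.5 = 3.33 percentage points.
Year-end unemployment = 5.23 + 3.33 = 8.56%.

8.56%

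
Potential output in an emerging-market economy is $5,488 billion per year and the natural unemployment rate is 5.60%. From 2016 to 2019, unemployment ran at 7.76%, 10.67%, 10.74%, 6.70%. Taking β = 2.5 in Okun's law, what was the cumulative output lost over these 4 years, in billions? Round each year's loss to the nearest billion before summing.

Year 2016: gap = -2.5 × (7.76 - 5.6) = -5.4%, loss ≈ 5488 × 5.4/100 ≈ 296.
Year 2017: gap = -2.5 × (10.67 - 5.6) = -12.675%, loss ≈ 5488 × 12.675/100 ≈ 696.
Year 2018: gap = -2.5 × (10.74 - 5.6) = -12.85%, loss ≈ 5488 × 12.85/100 ≈ 705.
Year 2019: gap = -2.5 × (6.7 - 5.6) = -2.75%, loss ≈ 5488 × 2.75/100 ≈ 151.
Total lost output = 296 + 696 + 705 + 151 = 1848 billion.

$1,848 billion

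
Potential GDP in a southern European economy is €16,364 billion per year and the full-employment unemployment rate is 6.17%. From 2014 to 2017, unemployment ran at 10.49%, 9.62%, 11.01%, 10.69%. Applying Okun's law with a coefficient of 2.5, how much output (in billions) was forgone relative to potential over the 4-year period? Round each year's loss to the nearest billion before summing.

€7,007 billion

Year 2014: gap = -2.5 × (10.49 - 6.17) = -10.8%, loss ≈ 16364 × 10.8/100 ≈ 1767.
Year 2015: gap = -2.5 × (9.62 - 6.17) = -8.625%, loss ≈ 16364 × 8.625/100 ≈ 1411.
Year 2016: gap = -2.5 × (11.01 - 6.17) = -12.1%, loss ≈ 16364 × 12.1/100 ≈ 1980.
Year 2017: gap = -2.5 × (10.69 - 6.17) = -11.3%, loss ≈ 16364 × 11.3/100 ≈ 1849.
Total lost output = 1767 + 1411 + 1980 + 1849 = 7007 billion.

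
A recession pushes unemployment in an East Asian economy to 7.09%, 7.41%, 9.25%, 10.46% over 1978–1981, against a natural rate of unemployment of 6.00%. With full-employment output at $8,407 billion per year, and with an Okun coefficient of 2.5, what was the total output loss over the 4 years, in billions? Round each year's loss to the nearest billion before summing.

$2,145 billion

Year 1978: gap = -2.5 × (7.09 - 6) = -2.725%, loss ≈ 8407 × 2.725/100 ≈ 229.
Year 1979: gap = -2.5 × (7.41 - 6) = -3.525%, loss ≈ 8407 × 3.525/100 ≈ 296.
Year 1980: gap = -2.5 × (9.25 - 6) = -8.125%, loss ≈ 8407 × 8.125/100 ≈ 683.
Year 1981: gap = -2.5 × (10.46 - 6) = -11.15%, loss ≈ 8407 × 11.15/100 ≈ 937.
Total lost output = 229 + 296 + 683 + 937 = 2145 billion.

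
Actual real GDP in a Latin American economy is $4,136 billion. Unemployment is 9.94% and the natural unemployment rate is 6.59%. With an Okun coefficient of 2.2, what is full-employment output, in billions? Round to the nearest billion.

Unemployment gap = 9.94 - 6.59 = 3.35 points, so output gap = -2.2 × 3.35 = -7.37%.
Since Y = Y* × (1 + gap/100), Y* = 4136/0.9263 ≈ 4465 billion.

$4,465 billion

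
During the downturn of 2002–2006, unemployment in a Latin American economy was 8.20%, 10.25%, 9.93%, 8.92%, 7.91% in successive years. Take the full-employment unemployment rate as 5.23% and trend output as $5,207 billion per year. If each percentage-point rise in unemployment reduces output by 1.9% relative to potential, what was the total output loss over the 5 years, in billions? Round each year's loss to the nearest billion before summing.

Year 2002: gap = -1.9 × (8.2 - 5.23) = -5.643%, loss ≈ 5207 × 5.643/100 ≈ 294.
Year 2003: gap = -1.9 × (10.25 - 5.23) = -9.538%, loss ≈ 5207 × 9.538/100 ≈ 497.
Year 2004: gap = -1.9 × (9.93 - 5.23) = -8.93%, loss ≈ 5207 × 8.93/100 ≈ 465.
Year 2005: gap = -1.9 × (8.92 - 5.23) = -7.011%, loss ≈ 5207 × 7.011/100 ≈ 365.
Year 2006: gap = -1.9 × (7.91 - 5.23) = -5.092%, loss ≈ 5207 × 5.092/100 ≈ 265.
Total lost output = 294 + 497 + 465 + 365 + 265 = 1886 billion.

$1,886 billion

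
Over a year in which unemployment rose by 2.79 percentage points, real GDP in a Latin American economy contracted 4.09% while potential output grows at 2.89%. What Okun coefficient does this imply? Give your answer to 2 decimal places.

β ≈ 2.50

Growth form: g_Y = g_Y* - β × Δu, so β = (g_Y* - g_Y)/Δu.
β = (2.89 + 4.09)/2.79 = 6.98/2.79 = 2.50.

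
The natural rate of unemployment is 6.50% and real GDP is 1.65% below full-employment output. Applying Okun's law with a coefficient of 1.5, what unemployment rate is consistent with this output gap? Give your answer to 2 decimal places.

From Okun's law, u - u* = -(output gap)/β = -(-1.65)/1.5 = 1.1 points.
So u = 6.5 + 1.1 = 7.60%.

7.60%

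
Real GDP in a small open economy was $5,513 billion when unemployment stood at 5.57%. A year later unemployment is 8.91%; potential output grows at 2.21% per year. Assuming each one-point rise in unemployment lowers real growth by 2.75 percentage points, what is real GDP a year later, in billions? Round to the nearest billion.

Δu = 8.91 - 5.57 = 3.34 points.
Okun's law (growth form): g_Y = g_Y* - β × Δu = 2.21 - 2.75 × (3.34) = 2.21 - 9.185 = -6.975%.
Real GDP in the next year = 5513 × (1 - 6.975/100) = 5513 × 0.93025 ≈ 5128 billion.

$5,128 billion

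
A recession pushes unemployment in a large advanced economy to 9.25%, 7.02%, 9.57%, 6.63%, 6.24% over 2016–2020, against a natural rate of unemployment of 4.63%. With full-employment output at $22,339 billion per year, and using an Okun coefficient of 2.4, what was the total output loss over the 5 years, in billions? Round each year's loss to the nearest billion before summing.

$8,342 billion

Year 2016: gap = -2.4 × (9.25 - 4.63) = -11.088%, loss ≈ 22339 × 11.088/100 ≈ 2477.
Year 2017: gap = -2.4 × (7.02 - 4.63) = -5.736%, loss ≈ 22339 × 5.736/100 ≈ 1281.
Year 2018: gap = -2.4 × (9.57 - 4.63) = -11.856%, loss ≈ 22339 × 11.856/100 ≈ 2649.
Year 2019: gap = -2.4 × (6.63 - 4.63) = -4.8%, loss ≈ 22339 × 4.8/100 ≈ 1072.
Year 2020: gap = -2.4 × (6.24 - 4.63) = -3.864%, loss ≈ 22339 × 3.864/100 ≈ 863.
Total lost output = 2477 + 1281 + 2649 + 1072 + 863 = 8342 billion.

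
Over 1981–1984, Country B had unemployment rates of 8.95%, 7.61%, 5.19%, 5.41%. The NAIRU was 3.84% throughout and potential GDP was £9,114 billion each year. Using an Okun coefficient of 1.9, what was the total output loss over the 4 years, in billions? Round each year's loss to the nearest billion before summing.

Year 1981: gap = -1.9 × (8.95 - 3.84) = -9.709%, loss ≈ 9114 × 9.709/100 ≈ 885.
Year 1982: gap = -1.9 × (7.61 - 3.84) = -7.163%, loss ≈ 9114 × 7.163/100 ≈ 653.
Year 1983: gap = -1.9 × (5.19 - 3.84) = -2.565%, loss ≈ 9114 × 2.565/100 ≈ 234.
Year 1984: gap = -1.9 × (5.41 - 3.84) = -2.983%, loss ≈ 9114 × 2.983/100 ≈ 272.
Total lost output = 885 + 653 + 234 + 272 = 2044 billion.

£2,044 billion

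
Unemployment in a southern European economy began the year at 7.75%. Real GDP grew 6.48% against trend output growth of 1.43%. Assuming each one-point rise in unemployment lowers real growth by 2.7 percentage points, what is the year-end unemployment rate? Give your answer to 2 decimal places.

5.88%

Growth-rate Okun's law: g_Y = g_Y* - β × Δu, so Δu = (g_Y* - g_Y)/β.
Δu = (1.43 - 6.48)/2.7 = -5.05/2.7 = -1.87 percentage points.
Year-end unemployment = 7.75 - 1.87 = 5.88%.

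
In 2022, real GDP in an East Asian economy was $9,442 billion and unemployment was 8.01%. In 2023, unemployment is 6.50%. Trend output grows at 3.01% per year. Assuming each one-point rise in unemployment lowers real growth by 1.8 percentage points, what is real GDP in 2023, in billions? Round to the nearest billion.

Δu = 6.5 - 8.01 = -1.51 points.
Okun's law (growth form): g_Y = g_Y* - β × Δu = 3.01 - 1.8 × (-1.51) = 3.01 + 2.718 = 5.728%.
Real GDP in the next year = 9442 × (1 + 5.728/100) = 9442 × 1.05728 ≈ 9983 billion.

$9,983 billion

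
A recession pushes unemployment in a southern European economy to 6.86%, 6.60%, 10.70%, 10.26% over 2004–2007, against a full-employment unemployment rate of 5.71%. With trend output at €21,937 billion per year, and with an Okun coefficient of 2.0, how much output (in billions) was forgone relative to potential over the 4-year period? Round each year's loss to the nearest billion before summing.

Year 2004: gap = -2.0 × (6.86 - 5.71) = -2.3%, loss ≈ 21937 × 2.3/100 ≈ 505.
Year 2005: gap = -2.0 × (6.6 - 5.71) = -1.78%, loss ≈ 21937 × 1.78/100 ≈ 390.
Year 2006: gap = -2.0 × (10.7 - 5.71) = -9.98%, loss ≈ 21937 × 9.98/100 ≈ 2189.
Year 2007: gap = -2.0 × (10.26 - 5.71) = -9.1%, loss ≈ 21937 × 9.1/100 ≈ 1996.
Total lost output = 505 + 390 + 2189 + 1996 = 5080 billion.

€5,080 billion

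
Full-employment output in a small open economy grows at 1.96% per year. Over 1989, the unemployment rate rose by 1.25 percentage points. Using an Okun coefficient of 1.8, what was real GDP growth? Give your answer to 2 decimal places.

Growth-rate Okun's law: g_Y = g_Y* - β × Δu.
g_Y = 1.96 - 1.8 × (1.25) = 1.96 - 2.25 = -0.29%, i.e. -0.29% to 2 d.p.

-0.29%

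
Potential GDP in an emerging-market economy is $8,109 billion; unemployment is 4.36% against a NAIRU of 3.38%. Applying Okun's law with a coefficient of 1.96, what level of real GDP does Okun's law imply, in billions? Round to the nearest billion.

Unemployment gap = 4.36 - 3.38 = 0.98 points, so the output gap is -1.96 × 0.98 = -1.9208%.
Actual GDP = 8109 × (1 - 1.9208/100) = 8109 × 0.980792 ≈ 7953 billion.

$7,953 billion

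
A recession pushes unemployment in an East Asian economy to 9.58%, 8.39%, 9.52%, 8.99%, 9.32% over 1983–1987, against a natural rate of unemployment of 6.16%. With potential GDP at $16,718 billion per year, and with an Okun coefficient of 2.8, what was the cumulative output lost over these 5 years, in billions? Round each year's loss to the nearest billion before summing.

Year 1983: gap = -2.8 × (9.58 - 6.16) = -9.576%, loss ≈ 16718 × 9.576/100 ≈ 1601.
Year 1984: gap = -2.8 × (8.39 - 6.16) = -6.244%, loss ≈ 16718 × 6.244/100 ≈ 1044.
Year 1985: gap = -2.8 × (9.52 - 6.16) = -9.408%, loss ≈ 16718 × 9.408/100 ≈ 1573.
Year 1986: gap = -2.8 × (8.99 - 6.16) = -7.924%, loss ≈ 16718 × 7.924/100 ≈ 1325.
Year 1987: gap = -2.8 × (9.32 - 6.16) = -8.848%, loss ≈ 16718 × 8.848/100 ≈ 1479.
Total lost output = 1601 + 1044 + 1573 + 1325 + 1479 = 7022 billion.

$7,022 billion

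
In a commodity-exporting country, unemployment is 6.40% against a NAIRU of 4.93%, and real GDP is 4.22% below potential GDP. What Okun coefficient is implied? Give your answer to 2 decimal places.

β ≈ 2.87

Okun's law: output gap = -β × (u - u*).
-4.22 = -β × (6.4 - 4.93) = -β × 1.47, so β = 4.22/1.47 = 2.87.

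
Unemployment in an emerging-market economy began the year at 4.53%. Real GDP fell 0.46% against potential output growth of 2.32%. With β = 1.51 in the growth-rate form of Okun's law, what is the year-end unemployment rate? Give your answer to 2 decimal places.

6.37%

Growth-rate Okun's law: g_Y = g_Y* - β × Δu, so Δu = (g_Y* - g_Y)/β.
Δu = (2.32 + 0.46)/1.51 = 2.78/1.51 = 1.84 percentage points.
Year-end unemployment = 4.53 + 1.84 = 6.37%.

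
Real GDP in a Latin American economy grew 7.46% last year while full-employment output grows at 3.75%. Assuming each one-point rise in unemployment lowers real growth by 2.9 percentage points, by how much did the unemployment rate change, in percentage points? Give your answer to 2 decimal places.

Growth-rate Okun's law: g_Y = g_Y* - β × Δu, so Δu = (g_Y* - g_Y)/β.
Δu = (3.75 - 7.46)/2.9 = -3.71/2.9 = -1.28 percentage points.

-1.28 percentage points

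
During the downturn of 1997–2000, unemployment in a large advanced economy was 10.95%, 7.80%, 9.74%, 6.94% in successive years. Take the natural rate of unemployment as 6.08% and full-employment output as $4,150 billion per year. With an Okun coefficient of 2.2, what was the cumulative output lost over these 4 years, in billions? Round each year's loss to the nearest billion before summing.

Year 1997: gap = -2.2 × (10.95 - 6.08) = -10.714%, loss ≈ 4150 × 10.714/100 ≈ 445.
Year 1998: gap = -2.2 × (7.8 - 6.08) = -3.784%, loss ≈ 4150 × 3.784/100 ≈ 157.
Year 1999: gap = -2.2 × (9.74 - 6.08) = -8.052%, loss ≈ 4150 × 8.052/100 ≈ 334.
Year 2000: gap = -2.2 × (6.94 - 6.08) = -1.892%, loss ≈ 4150 × 1.892/100 ≈ 79.
Total lost output = 445 + 157 + 334 + 79 = 1015 billion.

$1,015 billion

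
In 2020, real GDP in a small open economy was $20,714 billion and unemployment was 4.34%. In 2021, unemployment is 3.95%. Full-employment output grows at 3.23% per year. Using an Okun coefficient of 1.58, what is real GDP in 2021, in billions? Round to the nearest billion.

Δu = 3.95 - 4.34 = -0.39 points.
Okun's law (growth form): g_Y = g_Y* - β × Δu = 3.23 - 1.58 × (-0.39) = 3.23 + 0.6162 = 3.8462%.
Real GDP in the next year = 20714 × (1 + 3.8462/100) = 20714 × 1.038462 ≈ 21511 billion.

$21,511 billion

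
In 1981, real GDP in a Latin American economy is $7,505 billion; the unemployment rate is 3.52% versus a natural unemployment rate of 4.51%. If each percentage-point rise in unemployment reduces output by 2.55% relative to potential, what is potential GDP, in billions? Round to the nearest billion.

$7,320 billion

Unemployment gap = 3.52 - 4.51 = -0.99 points, so output gap = -2.55 × (-0.99) = 2.5245%.
Since Y = Y* × (1 + gap/100), Y* = 7505/1.025245 ≈ 7320 billion.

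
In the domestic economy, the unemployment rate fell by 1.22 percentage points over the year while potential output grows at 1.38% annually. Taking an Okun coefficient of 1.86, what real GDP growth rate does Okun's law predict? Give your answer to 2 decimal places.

3.65%

Growth-rate Okun's law: g_Y = g_Y* - β × Δu.
g_Y = 1.38 - 1.86 × (-1.22) = 1.38 + 2.2692 = 3.6492%, i.e. 3.65% to 2 d.p.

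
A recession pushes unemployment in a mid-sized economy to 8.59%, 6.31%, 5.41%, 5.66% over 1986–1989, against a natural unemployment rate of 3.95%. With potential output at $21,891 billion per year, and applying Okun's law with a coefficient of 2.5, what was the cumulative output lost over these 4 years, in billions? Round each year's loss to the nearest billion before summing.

$5,566 billion

Year 1986: gap = -2.5 × (8.59 - 3.95) = -11.6%, loss ≈ 21891 × 11.6/100 ≈ 2539.
Year 1987: gap = -2.5 × (6.31 - 3.95) = -5.9%, loss ≈ 21891 × 5.9/100 ≈ 1292.
Year 1988: gap = -2.5 × (5.41 - 3.95) = -3.65%, loss ≈ 21891 × 3.65/100 ≈ 799.
Year 1989: gap = -2.5 × (5.66 - 3.95) = -4.275%, loss ≈ 21891 × 4.275/100 ≈ 936.
Total lost output = 2539 + 1292 + 799 + 936 = 5566 billion.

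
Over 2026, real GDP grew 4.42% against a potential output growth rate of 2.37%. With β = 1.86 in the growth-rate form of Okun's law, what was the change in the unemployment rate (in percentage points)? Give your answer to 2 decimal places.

Growth-rate Okun's law: g_Y = g_Y* - β × Δu, so Δu = (g_Y* - g_Y)/β.
Δu = (2.37 - 4.42)/1.86 = -2.05/1.86 = -1.10 percentage points.

-1.10 percentage points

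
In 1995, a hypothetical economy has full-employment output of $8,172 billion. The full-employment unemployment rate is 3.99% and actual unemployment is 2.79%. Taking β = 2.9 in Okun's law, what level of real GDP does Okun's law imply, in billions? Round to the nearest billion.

Unemployment gap = 2.79 - 3.99 = -1.2 points, so the output gap is -2.9 × (-1.2) = 3.48%.
Actual GDP = 8172 × (1 + 3.48/100) = 8172 × 1.0348 ≈ 8456 billion.

$8,456 billion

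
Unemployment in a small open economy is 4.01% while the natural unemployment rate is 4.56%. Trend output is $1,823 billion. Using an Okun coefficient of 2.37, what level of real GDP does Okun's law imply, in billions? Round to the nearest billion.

$1,847 billion

Unemployment gap = 4.01 - 4.56 = -0.55 points, so the output gap is -2.37 × (-0.55) = 1.3035%.
Actual GDP = 1823 × (1 + 1.3035/100) = 1823 × 1.013035 ≈ 1847 billion.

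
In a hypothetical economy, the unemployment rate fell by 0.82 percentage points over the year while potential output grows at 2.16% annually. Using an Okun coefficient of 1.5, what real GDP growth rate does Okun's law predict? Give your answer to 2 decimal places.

3.39%

Growth-rate Okun's law: g_Y = g_Y* - β × Δu.
g_Y = 2.16 - 1.5 × (-0.82) = 2.16 + 1.23 = 3.39%, i.e. 3.39% to 2 d.p.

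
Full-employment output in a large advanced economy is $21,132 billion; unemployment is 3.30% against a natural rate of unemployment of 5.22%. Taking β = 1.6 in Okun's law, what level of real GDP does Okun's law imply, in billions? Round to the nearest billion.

Unemployment gap = 3.3 - 5.22 = -1.92 points, so the output gap is -1.6 × (-1.92) = 3.072%.
Actual GDP = 21132 × (1 + 3.072/100) = 21132 × 1.03072 ≈ 21781 billion.

$21,781 billion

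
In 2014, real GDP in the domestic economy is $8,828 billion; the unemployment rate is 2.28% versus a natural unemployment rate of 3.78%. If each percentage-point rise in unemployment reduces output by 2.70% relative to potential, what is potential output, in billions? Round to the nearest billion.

$8,484 billion

Unemployment gap = 2.28 - 3.78 = -1.5 points, so output gap = -2.7 × (-1.5) = 4.05%.
Since Y = Y* × (1 + gap/100), Y* = 8828/1.0405 ≈ 8484 billion.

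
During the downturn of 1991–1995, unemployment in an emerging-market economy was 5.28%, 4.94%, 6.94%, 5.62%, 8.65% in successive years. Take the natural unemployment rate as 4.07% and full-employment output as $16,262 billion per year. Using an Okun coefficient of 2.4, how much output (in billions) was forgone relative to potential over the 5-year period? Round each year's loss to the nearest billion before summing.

Year 1991: gap = -2.4 × (5.28 - 4.07) = -2.904%, loss ≈ 16262 × 2.904/100 ≈ 472.
Year 1992: gap = -2.4 × (4.94 - 4.07) = -2.088%, loss ≈ 16262 × 2.088/100 ≈ 340.
Year 1993: gap = -2.4 × (6.94 - 4.07) = -6.888%, loss ≈ 16262 × 6.888/100 ≈ 1120.
Year 1994: gap = -2.4 × (5.62 - 4.07) = -3.72%, loss ≈ 16262 × 3.72/100 ≈ 605.
Year 1995: gap = -2.4 × (8.65 - 4.07) = -10.992%, loss ≈ 16262 × 10.992/100 ≈ 1788.
Total lost output = 472 + 340 + 1120 + 605 + 1788 = 4325 billion.

$4,325 billion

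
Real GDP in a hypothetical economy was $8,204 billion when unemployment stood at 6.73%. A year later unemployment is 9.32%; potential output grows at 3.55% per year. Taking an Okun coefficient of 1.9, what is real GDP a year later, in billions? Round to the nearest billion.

Δu = 9.32 - 6.73 = 2.59 points.
Okun's law (growth form): g_Y = g_Y* - β × Δu = 3.55 - 1.9 × (2.59) = 3.55 - 4.921 = -1.371%.
Real GDP in the next year = 8204 × (1 - 1.371/100) = 8204 × 0.98629 ≈ 8092 billion.

$8,092 billion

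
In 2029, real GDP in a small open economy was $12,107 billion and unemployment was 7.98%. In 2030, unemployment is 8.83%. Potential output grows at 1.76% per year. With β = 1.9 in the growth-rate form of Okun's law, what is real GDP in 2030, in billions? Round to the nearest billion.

Δu = 8.83 - 7.98 = 0.85 points.
Okun's law (growth form): g_Y = g_Y* - β × Δu = 1.76 - 1.9 × (0.85) = 1.76 - 1.615 = 0.145%.
Real GDP in the next year = 12107 × (1 + 0.145/100) = 12107 × 1.00145 ≈ 12125 billion.

$12,125 billion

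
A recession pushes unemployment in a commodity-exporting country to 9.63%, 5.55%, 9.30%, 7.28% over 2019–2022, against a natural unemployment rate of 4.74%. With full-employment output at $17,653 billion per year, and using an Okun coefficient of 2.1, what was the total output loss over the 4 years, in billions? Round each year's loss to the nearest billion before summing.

Year 2019: gap = -2.1 × (9.63 - 4.74) = -10.269%, loss ≈ 17653 × 10.269/100 ≈ 1813.
Year 2020: gap = -2.1 × (5.55 - 4.74) = -1.701%, loss ≈ 17653 × 1.701/100 ≈ 300.
Year 2021: gap = -2.1 × (9.3 - 4.74) = -9.576%, loss ≈ 17653 × 9.576/100 ≈ 1690.
Year 2022: gap = -2.1 × (7.28 - 4.74) = -5.334%, loss ≈ 17653 × 5.334/100 ≈ 942.
Total lost output = 1813 + 300 + 1690 + 942 = 4745 billion.

$4,745 billion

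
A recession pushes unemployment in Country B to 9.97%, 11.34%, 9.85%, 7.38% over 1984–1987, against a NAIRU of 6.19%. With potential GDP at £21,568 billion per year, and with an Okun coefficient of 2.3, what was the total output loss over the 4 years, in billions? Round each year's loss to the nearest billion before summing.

£6,836 billion

Year 1984: gap = -2.3 × (9.97 - 6.19) = -8.694%, loss ≈ 21568 × 8.694/100 ≈ 1875.
Year 1985: gap = -2.3 × (11.34 - 6.19) = -11.845%, loss ≈ 21568 × 11.845/100 ≈ 2555.
Year 1986: gap = -2.3 × (9.85 - 6.19) = -8.418%, loss ≈ 21568 × 8.418/100 ≈ 1816.
Year 1987: gap = -2.3 × (7.38 - 6.19) = -2.737%, loss ≈ 21568 × 2.737/100 ≈ 590.
Total lost output = 1875 + 2555 + 1816 + 590 = 6836 billion.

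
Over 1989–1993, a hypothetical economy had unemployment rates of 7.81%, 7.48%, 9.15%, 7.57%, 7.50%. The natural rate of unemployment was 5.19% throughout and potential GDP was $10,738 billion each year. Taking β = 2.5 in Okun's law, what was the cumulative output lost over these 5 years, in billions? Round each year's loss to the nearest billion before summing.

$3,640 billion

Year 1989: gap = -2.5 × (7.81 - 5.19) = -6.55%, loss ≈ 10738 × 6.55/100 ≈ 703.
Year 1990: gap = -2.5 × (7.48 - 5.19) = -5.725%, loss ≈ 10738 × 5.725/100 ≈ 615.
Year 1991: gap = -2.5 × (9.15 - 5.19) = -9.9%, loss ≈ 10738 × 9.9/100 ≈ 1063.
Year 1992: gap = -2.5 × (7.57 - 5.19) = -5.95%, loss ≈ 10738 × 5.95/100 ≈ 639.
Year 1993: gap = -2.5 × (7.5 - 5.19) = -5.775%, loss ≈ 10738 × 5.775/100 ≈ 620.
Total lost output = 703 + 615 + 1063 + 639 + 620 = 3640 billion.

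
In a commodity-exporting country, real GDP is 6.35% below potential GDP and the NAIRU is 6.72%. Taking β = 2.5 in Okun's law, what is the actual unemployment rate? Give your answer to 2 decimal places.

From Okun's law, u - u* = -(output gap)/β = -(-6.35)/2.5 = 2.54 points.
So u = 6.72 + 2.54 = 9.26%.

9.26%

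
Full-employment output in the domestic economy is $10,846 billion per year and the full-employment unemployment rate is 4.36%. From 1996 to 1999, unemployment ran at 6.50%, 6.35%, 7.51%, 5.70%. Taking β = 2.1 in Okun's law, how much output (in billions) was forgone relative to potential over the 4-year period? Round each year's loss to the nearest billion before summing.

Year 1996: gap = -2.1 × (6.5 - 4.36) = -4.494%, loss ≈ 10846 × 4.494/100 ≈ 487.
Year 1997: gap = -2.1 × (6.35 - 4.36) = -4.179%, loss ≈ 10846 × 4.179/100 ≈ 453.
Year 1998: gap = -2.1 × (7.51 - 4.36) = -6.615%, loss ≈ 10846 × 6.615/100 ≈ 717.
Year 1999: gap = -2.1 × (5.7 - 4.36) = -2.814%, loss ≈ 10846 × 2.814/100 ≈ 305.
Total lost output = 487 + 453 + 717 + 305 = 1962 billion.

$1,962 billion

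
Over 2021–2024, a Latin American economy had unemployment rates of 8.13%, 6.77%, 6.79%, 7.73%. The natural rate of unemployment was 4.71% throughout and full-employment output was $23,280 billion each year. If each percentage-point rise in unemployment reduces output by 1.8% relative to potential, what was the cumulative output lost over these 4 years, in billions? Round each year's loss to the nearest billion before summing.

Year 2021: gap = -1.8 × (8.13 - 4.71) = -6.156%, loss ≈ 23280 × 6.156/100 ≈ 1433.
Year 2022: gap = -1.8 × (6.77 - 4.71) = -3.708%, loss ≈ 23280 × 3.708/100 ≈ 863.
Year 2023: gap = -1.8 × (6.79 - 4.71) = -3.744%, loss ≈ 23280 × 3.744/100 ≈ 872.
Year 2024: gap = -1.8 × (7.73 - 4.71) = -5.436%, loss ≈ 23280 × 5.436/100 ≈ 1266.
Total lost output = 1433 + 863 + 872 + 1266 = 4434 billion.

$4,434 billion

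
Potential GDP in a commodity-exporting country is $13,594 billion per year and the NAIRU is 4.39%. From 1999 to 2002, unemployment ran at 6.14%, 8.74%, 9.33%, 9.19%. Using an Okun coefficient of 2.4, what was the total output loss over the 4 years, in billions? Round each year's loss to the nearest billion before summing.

$5,168 billion

Year 1999: gap = -2.4 × (6.14 - 4.39) = -4.2%, loss ≈ 13594 × 4.2/100 ≈ 571.
Year 2000: gap = -2.4 × (8.74 - 4.39) = -10.44%, loss ≈ 13594 × 10.44/100 ≈ 1419.
Year 2001: gap = -2.4 × (9.33 - 4.39) = -11.856%, loss ≈ 13594 × 11.856/100 ≈ 1612.
Year 2002: gap = -2.4 × (9.19 - 4.39) = -11.52%, loss ≈ 13594 × 11.52/100 ≈ 1566.
Total lost output = 571 + 1419 + 1612 + 1566 = 5168 billion.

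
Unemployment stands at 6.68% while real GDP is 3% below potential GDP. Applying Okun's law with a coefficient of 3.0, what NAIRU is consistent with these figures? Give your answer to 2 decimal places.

From Okun's law, u - u* = -(output gap)/β = -(-3)/3.0 = 1 point.
So u* = 6.68 - 1 = 5.68%.

5.68%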